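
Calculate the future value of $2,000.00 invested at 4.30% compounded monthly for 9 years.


Compound interest formula: A = P(1 + r/n)^(nt)
A = $2,000.00 × (1 + 0.043/12)^(12 × 9)
Growth factor: (1 + 0.043/12)^108 = 1.471538
A = $2,000.00 × 1.471538
A = $2,943.08

A = P(1 + r/n)^(nt) = $2,943.08


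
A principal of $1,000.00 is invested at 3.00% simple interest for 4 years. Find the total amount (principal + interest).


Total amount formula: A = P(1 + rt) = P + P·r·t
Interest: I = P × r × t = $1,000.00 × 0.03 × 4 = $120.00
A = P + I = $1,000.00 + $120.00 = $1,120.00

A = P + I = P(1 + rt) = $1,120.00


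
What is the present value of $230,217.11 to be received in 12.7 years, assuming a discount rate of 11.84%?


Present value formula: PV = FV / (1 + r)^t
PV = $230,217.11 / (1 + 0.1184)^12.7
PV = $230,217.11 / 4.141750
PV = $55,584.50

PV = FV / (1 + r)^t = $55,584.50


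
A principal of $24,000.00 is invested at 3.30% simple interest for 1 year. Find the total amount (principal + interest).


Total amount formula: A = P(1 + rt) = P + P·r·t
Interest: I = P × r × t = $24,000.00 × 0.033 × 1 = $792.00
A = P + I = $24,000.00 + $792.00 = $24,792.00

A = P + I = P(1 + rt) = $24,792.00


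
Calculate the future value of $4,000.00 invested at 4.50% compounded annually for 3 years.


Compound interest formula: A = P(1 + r/n)^(nt)
A = $4,000.00 × (1 + 0.045/1)^(1 × 3)
Growth factor: (1 + 0.045/1)^3 = 1.141166
A = $4,000.00 × 1.141166
A = $4,564.66

A = P(1 + r/n)^(nt) = $4,564.66


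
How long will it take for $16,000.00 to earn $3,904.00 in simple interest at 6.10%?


Rearrange the simple interest formula for t:
I = P × r × t  ⇒  t = I / (P × r)
t = $3,904.00 / ($16,000.00 × 0.061)
t = 4

t = I/(P×r) = 4 years


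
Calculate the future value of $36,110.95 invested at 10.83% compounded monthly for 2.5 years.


Compound interest formula: A = P(1 + r/n)^(nt)
A = $36,110.95 × (1 + 0.1083/12)^(12 × 2.5)
Growth factor: (1 + 0.1083/12)^30 = 1.3093562
A = $36,110.95 × 1.3093562
A = $47,282.10

A = P(1 + r/n)^(nt) = $47,282.10


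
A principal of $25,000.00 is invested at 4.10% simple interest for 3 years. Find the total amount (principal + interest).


Total amount formula: A = P(1 + rt) = P + P·r·t
Interest: I = P × r × t = $25,000.00 × 0.041 × 3 = $3,075.00
A = P + I = $25,000.00 + $3,075.00 = $28,075.00

A = P + I = P(1 + rt) = $28,075.00


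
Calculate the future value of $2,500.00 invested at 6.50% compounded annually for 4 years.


Compound interest formula: A = P(1 + r/n)^(nt)
A = $2,500.00 × (1 + 0.065/1)^(1 × 4)
Growth factor: (1 + 0.065/1)^4 = 1.2864664
A = $2,500.00 × 1.2864664
A = $3,216.17

A = P(1 + r/n)^(nt) = $3,216.17


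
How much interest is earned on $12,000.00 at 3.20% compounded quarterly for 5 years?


Compound interest earned = final amount − principal.
A = P(1 + r/n)^(nt) = $12,000.00 × (1 + 0.032/4)^(4 × 5) = $14,073.17
Interest = A − P = $14,073.17 − $12,000.00 = $2,073.17

Interest = A - P = $2,073.17


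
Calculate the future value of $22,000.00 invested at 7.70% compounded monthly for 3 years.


Compound interest formula: A = P(1 + r/n)^(nt)
A = $22,000.00 × (1 + 0.077/12)^(12 × 3)
Growth factor: (1 + 0.077/12)^36 = 1.258930
A = $22,000.00 × 1.258930
A = $27,696.46

A = P(1 + r/n)^(nt) = $27,696.46


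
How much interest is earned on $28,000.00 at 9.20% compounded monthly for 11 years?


Compound interest earned = final amount − principal.
A = P(1 + r/n)^(nt) = $28,000.00 × (1 + 0.092/12)^(12 × 11) = $76,734.00
Interest = A − P = $76,734.00 − $28,000.00 = $48,734.00

Interest = A - P = $48,734.00


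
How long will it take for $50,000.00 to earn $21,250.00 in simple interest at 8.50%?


Rearrange the simple interest formula for t:
I = P × r × t  ⇒  t = I / (P × r)
t = $21,250.00 / ($50,000.00 × 0.085)
t = 5

t = I/(P×r) = 5 years


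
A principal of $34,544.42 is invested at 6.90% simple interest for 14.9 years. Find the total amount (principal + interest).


Total amount formula: A = P(1 + rt) = P + P·r·t
Interest: I = P × r × t = $34,544.42 × 0.069 × 14.9 = $35,515.12
A = P + I = $34,544.42 + $35,515.12 = $70,059.54

A = P + I = P(1 + rt) = $70,059.54


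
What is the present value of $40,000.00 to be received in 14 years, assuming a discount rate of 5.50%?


Present value formula: PV = FV / (1 + r)^t
PV = $40,000.00 / (1 + 0.055)^14
PV = $40,000.00 / 2.1160915
PV = $18,902.77

PV = FV / (1 + r)^t = $18,902.77


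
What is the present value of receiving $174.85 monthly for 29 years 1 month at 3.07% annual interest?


Present value of an ordinary annuity: PV = PMT × (1 − (1 + r)^(−n)) / r
Monthly rate r = 0.0307/12 ≈ 0.00255833, n = 349
PV = $174.85 × (1 − (1 + 0.0307/12)^(−349)) / (0.0307/12)
PV = $174.85 × 230.638130
PV = $40,327.08

PV = PMT × (1-(1+r)^(-n))/r = $40,327.08


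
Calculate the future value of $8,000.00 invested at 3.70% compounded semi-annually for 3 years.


Compound interest formula: A = P(1 + r/n)^(nt)
A = $8,000.00 × (1 + 0.037/2)^(2 × 3)
Growth factor: (1 + 0.037/2)^6 = 1.116262
A = $8,000.00 × 1.116262
A = $8,930.10

A = P(1 + r/n)^(nt) = $8,930.10


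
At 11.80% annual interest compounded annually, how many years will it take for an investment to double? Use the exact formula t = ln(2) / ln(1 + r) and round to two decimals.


Doubling condition: (1 + r)^t = 2
Take ln of both sides: t × ln(1 + r) = ln(2)
t = ln(2) / ln(1 + r)
t = 0.693147 / 0.111541
t = 6.21

t = ln(2) / ln(1 + r) = 6.21 years


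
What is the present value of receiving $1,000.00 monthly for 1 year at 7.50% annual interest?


Present value of an ordinary annuity: PV = PMT × (1 − (1 + r)^(−n)) / r
Monthly rate r = 0.075/12 = 0.00625, n = 12
PV = $1,000.00 × (1 − (1 + 0.075/12)^(−12)) / (0.075/12)
PV = $1,000.00 × 11.526392
PV = $11,526.39

PV = PMT × (1-(1+r)^(-n))/r = $11,526.39


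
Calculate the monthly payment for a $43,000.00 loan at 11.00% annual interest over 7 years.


Loan payment formula: PMT = PV × r / (1 − (1 + r)^(−n))
Monthly rate r = 0.11/12 ≈ 0.00916667, n = 84 months
Denominator: 1 − (1 + 0.11/12)^(−84) = 0.535360
PMT = $43,000.00 × (0.11/12) / 0.535360
PMT = $736.26 per month

PMT = PV × r / (1-(1+r)^(-n)) = $736.26/month


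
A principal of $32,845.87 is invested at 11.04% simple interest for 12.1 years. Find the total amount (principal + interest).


Total amount formula: A = P(1 + rt) = P + P·r·t
Interest: I = P × r × t = $32,845.87 × 0.1104 × 12.1 = $43,876.83
A = P + I = $32,845.87 + $43,876.83 = $76,722.70

A = P + I = P(1 + rt) = $76,722.70


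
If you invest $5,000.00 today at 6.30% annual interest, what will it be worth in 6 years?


Future value formula: FV = PV × (1 + r)^t
FV = $5,000.00 × (1 + 0.063)^6
FV = $5,000.00 × 1.442778
FV = $7,213.89

FV = PV × (1 + r)^t = $7,213.89


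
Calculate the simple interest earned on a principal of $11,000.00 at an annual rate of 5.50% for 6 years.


Simple interest formula: I = P × r × t
I = $11,000.00 × 0.055 × 6
I = $3,630.00

I = P × r × t = $3,630.00


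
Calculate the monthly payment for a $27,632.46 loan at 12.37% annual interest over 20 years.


Loan payment formula: PMT = PV × r / (1 − (1 + r)^(−n))
Monthly rate r = 0.1237/12 ≈ 0.01030833, n = 240 months
Denominator: 1 − (1 + 0.1237/12)^(−240) = 0.914679
PMT = $27,632.46 × (0.1237/12) / 0.914679
PMT = $311.41 per month

PMT = PV × r / (1-(1+r)^(-n)) = $311.41/month


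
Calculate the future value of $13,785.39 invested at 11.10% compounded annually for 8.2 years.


Compound interest formula: A = P(1 + r/n)^(nt)
A = $13,785.39 × (1 + 0.111/1)^(1 × 8.2)
Growth factor: (1 + 0.111/1)^8.2 = 2.370584
A = $13,785.39 × 2.370584
A = $32,679.42

A = P(1 + r/n)^(nt) = $32,679.42


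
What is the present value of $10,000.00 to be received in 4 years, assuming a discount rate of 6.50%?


Present value formula: PV = FV / (1 + r)^t
PV = $10,000.00 / (1 + 0.065)^4
PV = $10,000.00 / 1.286466
PV = $7,773.23

PV = FV / (1 + r)^t = $7,773.23


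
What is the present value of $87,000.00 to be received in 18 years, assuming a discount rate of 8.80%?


Present value formula: PV = FV / (1 + r)^t
PV = $87,000.00 / (1 + 0.088)^18
PV = $87,000.00 / 4.563732
PV = $19,063.35

PV = FV / (1 + r)^t = $19,063.35


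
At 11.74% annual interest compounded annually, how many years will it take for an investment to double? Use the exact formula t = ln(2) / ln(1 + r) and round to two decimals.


Doubling condition: (1 + r)^t = 2
Take ln of both sides: t × ln(1 + r) = ln(2)
t = ln(2) / ln(1 + r)
t = 0.693147 / 0.111005
t = 6.24

t = ln(2) / ln(1 + r) = 6.24 years


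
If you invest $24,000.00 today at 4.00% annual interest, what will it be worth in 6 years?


Future value formula: FV = PV × (1 + r)^t
FV = $24,000.00 × (1 + 0.04)^6
FV = $24,000.00 × 1.265319
FV = $30,367.66

FV = PV × (1 + r)^t = $30,367.66


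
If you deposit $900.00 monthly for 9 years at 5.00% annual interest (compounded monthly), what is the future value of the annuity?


Future value of an ordinary annuity: FV = PMT × ((1 + r)^n − 1) / r
Monthly rate r = 0.05/12 ≈ 0.00416667, n = 108
FV = $900.00 × ((1 + 0.05/12)^108 − 1) / (0.05/12)
FV = $900.00 × 136.043196
FV = $122,438.88

FV = PMT × ((1+r)^n - 1)/r = $122,438.88


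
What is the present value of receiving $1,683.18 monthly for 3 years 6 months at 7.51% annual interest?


Present value of an ordinary annuity: PV = PMT × (1 − (1 + r)^(−n)) / r
Monthly rate r = 0.0751/12 ≈ 0.00625833, n = 42
PV = $1,683.18 × (1 − (1 + 0.0751/12)^(−42)) / (0.0751/12)
PV = $1,683.18 × 36.832932
PV = $61,996.45

PV = PMT × (1-(1+r)^(-n))/r = $61,996.45


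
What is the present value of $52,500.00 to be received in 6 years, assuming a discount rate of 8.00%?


Present value formula: PV = FV / (1 + r)^t
PV = $52,500.00 / (1 + 0.08)^6
PV = $52,500.00 / 1.586874
PV = $33,083.91

PV = FV / (1 + r)^t = $33,083.91


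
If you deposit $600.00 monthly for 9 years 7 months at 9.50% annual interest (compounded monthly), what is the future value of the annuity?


Future value of an ordinary annuity: FV = PMT × ((1 + r)^n − 1) / r
Monthly rate r = 0.095/12 ≈ 0.00791667, n = 115
FV = $600.00 × ((1 + 0.095/12)^115 − 1) / (0.095/12)
FV = $600.00 × 186.500749
FV = $111,900.45

FV = PMT × ((1+r)^n - 1)/r = $111,900.45


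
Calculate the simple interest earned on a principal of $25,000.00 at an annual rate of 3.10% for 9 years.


Simple interest formula: I = P × r × t
I = $25,000.00 × 0.031 × 9
I = $6,975.00

I = P × r × t = $6,975.00


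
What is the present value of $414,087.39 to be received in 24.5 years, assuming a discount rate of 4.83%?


Present value formula: PV = FV / (1 + r)^t
PV = $414,087.39 / (1 + 0.0483)^24.5
PV = $414,087.39 / 3.1761196
PV = $130,375.25

PV = FV / (1 + r)^t = $130,375.25


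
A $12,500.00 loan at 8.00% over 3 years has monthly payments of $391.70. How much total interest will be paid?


Total paid over the life of the loan = PMT × n.
Total paid = $391.70 × 36 = $14,101.20
Total interest = total paid − principal = $14,101.20 − $12,500.00 = $1,601.20

Total interest = (PMT × n) - PV = $1,601.20


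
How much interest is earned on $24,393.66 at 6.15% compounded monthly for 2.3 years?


Compound interest earned = final amount − principal.
A = P(1 + r/n)^(nt) = $24,393.66 × (1 + 0.0615/12)^(12 × 2.3) = $28,089.95
Interest = A − P = $28,089.95 − $24,393.66 = $3,696.29

Interest = A - P = $3,696.29


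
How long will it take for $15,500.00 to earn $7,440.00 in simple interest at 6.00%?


Rearrange the simple interest formula for t:
I = P × r × t  ⇒  t = I / (P × r)
t = $7,440.00 / ($15,500.00 × 0.06)
t = 8

t = I/(P×r) = 8 years


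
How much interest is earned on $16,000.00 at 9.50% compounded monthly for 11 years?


Compound interest earned = final amount − principal.
A = P(1 + r/n)^(nt) = $16,000.00 × (1 + 0.095/12)^(12 × 11) = $45,307.56
Interest = A − P = $45,307.56 − $16,000.00 = $29,307.56

Interest = A - P = $29,307.56


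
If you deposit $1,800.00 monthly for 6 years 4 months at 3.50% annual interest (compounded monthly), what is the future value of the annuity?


Future value of an ordinary annuity: FV = PMT × ((1 + r)^n − 1) / r
Monthly rate r = 0.035/12 ≈ 0.00291667, n = 76
FV = $1,800.00 × ((1 + 0.035/12)^76 − 1) / (0.035/12)
FV = $1,800.00 × 84.943756
FV = $152,898.76

FV = PMT × ((1+r)^n - 1)/r = $152,898.76


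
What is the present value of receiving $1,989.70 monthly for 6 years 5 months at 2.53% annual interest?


Present value of an ordinary annuity: PV = PMT × (1 − (1 + r)^(−n)) / r
Monthly rate r = 0.0253/12 ≈ 0.00210833, n = 77
PV = $1,989.70 × (1 − (1 + 0.0253/12)^(−77)) / (0.0253/12)
PV = $1,989.70 × 71.005857
PV = $141,280.35

PV = PMT × (1-(1+r)^(-n))/r = $141,280.35


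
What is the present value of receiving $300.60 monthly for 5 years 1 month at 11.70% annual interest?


Present value of an ordinary annuity: PV = PMT × (1 − (1 + r)^(−n)) / r
Monthly rate r = 0.117/12 = 0.00975, n = 61
PV = $300.60 × (1 − (1 + 0.117/12)^(−61)) / (0.117/12)
PV = $300.60 × 45.816200
PV = $13,772.35

PV = PMT × (1-(1+r)^(-n))/r = $13,772.35


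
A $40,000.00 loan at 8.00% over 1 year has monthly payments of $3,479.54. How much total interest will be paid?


Total paid over the life of the loan = PMT × n.
Total paid = $3,479.54 × 12 = $41,754.48
Total interest = total paid − principal = $41,754.48 − $40,000.00 = $1,754.48

Total interest = (PMT × n) - PV = $1,754.48


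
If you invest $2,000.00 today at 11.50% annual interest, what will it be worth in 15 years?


Future value formula: FV = PV × (1 + r)^t
FV = $2,000.00 × (1 + 0.115)^15
FV = $2,000.00 × 5.118268
FV = $10,236.54

FV = PV × (1 + r)^t = $10,236.54


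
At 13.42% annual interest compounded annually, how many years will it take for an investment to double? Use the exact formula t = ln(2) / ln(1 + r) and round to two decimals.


Doubling condition: (1 + r)^t = 2
Take ln of both sides: t × ln(1 + r) = ln(2)
t = ln(2) / ln(1 + r)
t = 0.693147 / 0.125928
t = 5.50

t = ln(2) / ln(1 + r) = 5.50 years


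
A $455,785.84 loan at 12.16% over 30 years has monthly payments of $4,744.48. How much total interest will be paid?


Total paid over the life of the loan = PMT × n.
Total paid = $4,744.48 × 360 = $1,708,012.80
Total interest = total paid − principal = $1,708,012.80 − $455,785.84 = $1,252,226.96

Total interest = (PMT × n) - PV = $1,252,226.96


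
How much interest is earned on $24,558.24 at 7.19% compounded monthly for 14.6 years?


Compound interest earned = final amount − principal.
A = P(1 + r/n)^(nt) = $24,558.24 × (1 + 0.0719/12)^(12 × 14.6) = $69,941.21
Interest = A − P = $69,941.21 − $24,558.24 = $45,382.97

Interest = A - P = $45,382.97


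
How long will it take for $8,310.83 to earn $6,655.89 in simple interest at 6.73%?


Rearrange the simple interest formula for t:
I = P × r × t  ⇒  t = I / (P × r)
t = $6,655.89 / ($8,310.83 × 0.0673)
t = 11.9

t = I/(P×r) = 11.9 years


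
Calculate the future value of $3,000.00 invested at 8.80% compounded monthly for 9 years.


Compound interest formula: A = P(1 + r/n)^(nt)
A = $3,000.00 × (1 + 0.088/12)^(12 × 9)
Growth factor: (1 + 0.088/12)^108 = 2.201437
A = $3,000.00 × 2.201437
A = $6,604.31

A = P(1 + r/n)^(nt) = $6,604.31


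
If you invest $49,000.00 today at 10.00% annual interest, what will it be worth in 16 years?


Future value formula: FV = PV × (1 + r)^t
FV = $49,000.00 × (1 + 0.1)^16
FV = $49,000.00 × 4.594973
FV = $225,153.68

FV = PV × (1 + r)^t = $225,153.68


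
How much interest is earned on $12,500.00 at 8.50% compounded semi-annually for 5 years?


Compound interest earned = final amount − principal.
A = P(1 + r/n)^(nt) = $12,500.00 × (1 + 0.085/2)^(2 × 5) = $18,952.68
Interest = A − P = $18,952.68 − $12,500.00 = $6,452.68

Interest = A - P = $6,452.68


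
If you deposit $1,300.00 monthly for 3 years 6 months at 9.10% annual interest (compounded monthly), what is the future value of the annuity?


Future value of an ordinary annuity: FV = PMT × ((1 + r)^n − 1) / r
Monthly rate r = 0.091/12 ≈ 0.00758333, n = 42
FV = $1,300.00 × ((1 + 0.091/12)^42 − 1) / (0.091/12)
FV = $1,300.00 × 49.241192
FV = $64,013.55

FV = PMT × ((1+r)^n - 1)/r = $64,013.55


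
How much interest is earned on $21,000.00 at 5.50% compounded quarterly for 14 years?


Compound interest earned = final amount − principal.
A = P(1 + r/n)^(nt) = $21,000.00 × (1 + 0.055/4)^(4 × 14) = $45,117.79
Interest = A − P = $45,117.79 − $21,000.00 = $24,117.79

Interest = A - P = $24,117.79


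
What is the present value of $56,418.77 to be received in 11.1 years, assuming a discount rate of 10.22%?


Present value formula: PV = FV / (1 + r)^t
PV = $56,418.77 / (1 + 0.1022)^11.1
PV = $56,418.77 / 2.945035
PV = $19,157.25

PV = FV / (1 + r)^t = $19,157.25


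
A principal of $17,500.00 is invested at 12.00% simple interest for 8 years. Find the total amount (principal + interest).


Total amount formula: A = P(1 + rt) = P + P·r·t
Interest: I = P × r × t = $17,500.00 × 0.12 × 8 = $16,800.00
A = P + I = $17,500.00 + $16,800.00 = $34,300.00

A = P + I = P(1 + rt) = $34,300.00


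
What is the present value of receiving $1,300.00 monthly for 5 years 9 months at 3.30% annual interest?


Present value of an ordinary annuity: PV = PMT × (1 − (1 + r)^(−n)) / r
Monthly rate r = 0.033/12 = 0.00275, n = 69
PV = $1,300.00 × (1 − (1 + 0.033/12)^(−69)) / (0.033/12)
PV = $1,300.00 × 62.770420
PV = $81,601.55

PV = PMT × (1-(1+r)^(-n))/r = $81,601.55


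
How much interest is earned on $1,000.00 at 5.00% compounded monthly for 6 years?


Compound interest earned = final amount − principal.
A = P(1 + r/n)^(nt) = $1,000.00 × (1 + 0.05/12)^(12 × 6) = $1,349.02
Interest = A − P = $1,349.02 − $1,000.00 = $349.02

Interest = A - P = $349.02


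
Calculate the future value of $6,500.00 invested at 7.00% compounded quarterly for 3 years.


Compound interest formula: A = P(1 + r/n)^(nt)
A = $6,500.00 × (1 + 0.07/4)^(4 × 3)
Growth factor: (1 + 0.07/4)^12 = 1.2314393
A = $6,500.00 × 1.2314393
A = $8,004.36

A = P(1 + r/n)^(nt) = $8,004.36


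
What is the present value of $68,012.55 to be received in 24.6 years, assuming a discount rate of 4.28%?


Present value formula: PV = FV / (1 + r)^t
PV = $68,012.55 / (1 + 0.0428)^24.6
PV = $68,012.55 / 2.803788
PV = $24,257.38

PV = FV / (1 + r)^t = $24,257.38


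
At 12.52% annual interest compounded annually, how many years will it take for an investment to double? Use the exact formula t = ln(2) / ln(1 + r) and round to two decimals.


Doubling condition: (1 + r)^t = 2
Take ln of both sides: t × ln(1 + r) = ln(2)
t = ln(2) / ln(1 + r)
t = 0.693147 / 0.117961
t = 5.88

t = ln(2) / ln(1 + r) = 5.88 years


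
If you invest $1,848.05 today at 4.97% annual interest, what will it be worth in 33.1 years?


Future value formula: FV = PV × (1 + r)^t
FV = $1,848.05 × (1 + 0.0497)^33.1
FV = $1,848.05 × 4.980329
FV = $9,203.90

FV = PV × (1 + r)^t = $9,203.90


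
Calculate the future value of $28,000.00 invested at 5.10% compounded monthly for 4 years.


Compound interest formula: A = P(1 + r/n)^(nt)
A = $28,000.00 × (1 + 0.051/12)^(12 × 4)
Growth factor: (1 + 0.051/12)^48 = 1.2257682
A = $28,000.00 × 1.2257682
A = $34,321.51

A = P(1 + r/n)^(nt) = $34,321.51


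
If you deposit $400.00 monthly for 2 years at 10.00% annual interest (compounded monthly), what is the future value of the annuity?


Future value of an ordinary annuity: FV = PMT × ((1 + r)^n − 1) / r
Monthly rate r = 0.1/12 ≈ 0.00833333, n = 24
FV = $400.00 × ((1 + 0.1/12)^24 − 1) / (0.1/12)
FV = $400.00 × 26.446915
FV = $10,578.77

FV = PMT × ((1+r)^n - 1)/r = $10,578.77


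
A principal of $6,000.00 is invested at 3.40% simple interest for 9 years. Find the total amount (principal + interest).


Total amount formula: A = P(1 + rt) = P + P·r·t
Interest: I = P × r × t = $6,000.00 × 0.034 × 9 = $1,836.00
A = P + I = $6,000.00 + $1,836.00 = $7,836.00

A = P + I = P(1 + rt) = $7,836.00


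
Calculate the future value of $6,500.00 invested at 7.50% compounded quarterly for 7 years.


Compound interest formula: A = P(1 + r/n)^(nt)
A = $6,500.00 × (1 + 0.075/4)^(4 × 7)
Growth factor: (1 + 0.075/4)^28 = 1.682261
A = $6,500.00 × 1.682261
A = $10,934.70

A = P(1 + r/n)^(nt) = $10,934.70


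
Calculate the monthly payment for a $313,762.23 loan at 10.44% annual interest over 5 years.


Loan payment formula: PMT = PV × r / (1 − (1 + r)^(−n))
Monthly rate r = 0.1044/12 = 0.0087, n = 60 months
Denominator: 1 − (1 + 0.1044/12)^(−60) = 0.4053263
PMT = $313,762.23 × (0.1044/12) / 0.4053263
PMT = $6,734.65 per month

PMT = PV × r / (1-(1+r)^(-n)) = $6,734.65/month


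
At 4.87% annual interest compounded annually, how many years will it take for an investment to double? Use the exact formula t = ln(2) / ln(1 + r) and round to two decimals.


Doubling condition: (1 + r)^t = 2
Take ln of both sides: t × ln(1 + r) = ln(2)
t = ln(2) / ln(1 + r)
t = 0.693147 / 0.047551
t = 14.58

t = ln(2) / ln(1 + r) = 14.58 years


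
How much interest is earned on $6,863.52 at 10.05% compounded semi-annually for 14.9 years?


Compound interest earned = final amount − principal.
A = P(1 + r/n)^(nt) = $6,863.52 × (1 + 0.1005/2)^(2 × 14.9) = $29,584.83
Interest = A − P = $29,584.83 − $6,863.52 = $22,721.31

Interest = A - P = $22,721.31


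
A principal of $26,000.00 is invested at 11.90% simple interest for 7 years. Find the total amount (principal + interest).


Total amount formula: A = P(1 + rt) = P + P·r·t
Interest: I = P × r × t = $26,000.00 × 0.119 × 7 = $21,658.00
A = P + I = $26,000.00 + $21,658.00 = $47,658.00

A = P + I = P(1 + rt) = $47,658.00


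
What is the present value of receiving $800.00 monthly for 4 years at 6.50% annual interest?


Present value of an ordinary annuity: PV = PMT × (1 − (1 + r)^(−n)) / r
Monthly rate r = 0.065/12 ≈ 0.00541667, n = 48
PV = $800.00 × (1 − (1 + 0.065/12)^(−48)) / (0.065/12)
PV = $800.00 × 42.167488
PV = $33,733.99

PV = PMT × (1-(1+r)^(-n))/r = $33,733.99


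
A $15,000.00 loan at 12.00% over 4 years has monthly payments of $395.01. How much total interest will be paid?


Total paid over the life of the loan = PMT × n.
Total paid = $395.01 × 48 = $18,960.48
Total interest = total paid − principal = $18,960.48 − $15,000.00 = $3,960.48

Total interest = (PMT × n) - PV = $3,960.48


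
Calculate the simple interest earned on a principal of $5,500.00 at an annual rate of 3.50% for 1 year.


Simple interest formula: I = P × r × t
I = $5,500.00 × 0.035 × 1
I = $192.50

I = P × r × t = $192.50


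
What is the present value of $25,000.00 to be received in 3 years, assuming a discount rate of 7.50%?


Present value formula: PV = FV / (1 + r)^t
PV = $25,000.00 / (1 + 0.075)^3
PV = $25,000.00 / 1.242297
PV = $20,124.01

PV = FV / (1 + r)^t = $20,124.01


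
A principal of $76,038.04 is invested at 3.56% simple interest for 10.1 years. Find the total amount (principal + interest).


Total amount formula: A = P(1 + rt) = P + P·r·t
Interest: I = P × r × t = $76,038.04 × 0.0356 × 10.1 = $27,340.24
A = P + I = $76,038.04 + $27,340.24 = $103,378.28

A = P + I = P(1 + rt) = $103,378.28


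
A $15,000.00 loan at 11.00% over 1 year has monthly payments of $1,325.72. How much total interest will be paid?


Total paid over the life of the loan = PMT × n.
Total paid = $1,325.72 × 12 = $15,908.64
Total interest = total paid − principal = $15,908.64 − $15,000.00 = $908.64

Total interest = (PMT × n) - PV = $908.64


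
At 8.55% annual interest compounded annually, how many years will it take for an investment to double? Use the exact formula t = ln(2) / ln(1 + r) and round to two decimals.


Doubling condition: (1 + r)^t = 2
Take ln of both sides: t × ln(1 + r) = ln(2)
t = ln(2) / ln(1 + r)
t = 0.693147 / 0.082041
t = 8.45

t = ln(2) / ln(1 + r) = 8.45 years


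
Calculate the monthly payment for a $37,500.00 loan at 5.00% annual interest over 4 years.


Loan payment formula: PMT = PV × r / (1 − (1 + r)^(−n))
Monthly rate r = 0.05/12 ≈ 0.00416667, n = 48 months
Denominator: 1 − (1 + 0.05/12)^(−48) = 0.180929
PMT = $37,500.00 × (0.05/12) / 0.180929
PMT = $863.60 per month

PMT = PV × r / (1-(1+r)^(-n)) = $863.60/month


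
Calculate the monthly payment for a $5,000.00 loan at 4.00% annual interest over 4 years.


Loan payment formula: PMT = PV × r / (1 − (1 + r)^(−n))
Monthly rate r = 0.04/12 ≈ 0.00333333, n = 48 months
Denominator: 1 − (1 + 0.04/12)^(−48) = 0.147629
PMT = $5,000.00 × (0.04/12) / 0.147629
PMT = $112.90 per month

PMT = PV × r / (1-(1+r)^(-n)) = $112.90/month


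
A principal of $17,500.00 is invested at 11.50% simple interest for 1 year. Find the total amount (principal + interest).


Total amount formula: A = P(1 + rt) = P + P·r·t
Interest: I = P × r × t = $17,500.00 × 0.115 × 1 = $2,012.50
A = P + I = $17,500.00 + $2,012.50 = $19,512.50

A = P + I = P(1 + rt) = $19,512.50


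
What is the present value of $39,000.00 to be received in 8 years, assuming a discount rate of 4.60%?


Present value formula: PV = FV / (1 + r)^t
PV = $39,000.00 / (1 + 0.046)^8
PV = $39,000.00 / 1.43302404
PV = $27,215.17

PV = FV / (1 + r)^t = $27,215.17


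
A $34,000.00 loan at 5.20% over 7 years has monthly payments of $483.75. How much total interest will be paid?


Total paid over the life of the loan = PMT × n.
Total paid = $483.75 × 84 = $40,635.00
Total interest = total paid − principal = $40,635.00 − $34,000.00 = $6,635.00

Total interest = (PMT × n) - PV = $6,635.00


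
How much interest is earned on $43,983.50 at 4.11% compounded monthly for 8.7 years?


Compound interest earned = final amount − principal.
A = P(1 + r/n)^(nt) = $43,983.50 × (1 + 0.0411/12)^(12 × 8.7) = $62,851.43
Interest = A − P = $62,851.43 − $43,983.50 = $18,867.93

Interest = A - P = $18,867.93


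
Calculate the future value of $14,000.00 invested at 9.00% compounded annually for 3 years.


Compound interest formula: A = P(1 + r/n)^(nt)
A = $14,000.00 × (1 + 0.09/1)^(1 × 3)
Growth factor: (1 + 0.09/1)^3 = 1.295029
A = $14,000.00 × 1.295029
A = $18,130.41

A = P(1 + r/n)^(nt) = $18,130.41


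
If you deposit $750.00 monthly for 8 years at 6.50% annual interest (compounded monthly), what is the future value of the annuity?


Future value of an ordinary annuity: FV = PMT × ((1 + r)^n − 1) / r
Monthly rate r = 0.065/12 ≈ 0.00541667, n = 96
FV = $750.00 × ((1 + 0.065/12)^96 − 1) / (0.065/12)
FV = $750.00 × 125.477348
FV = $94,108.01

FV = PMT × ((1+r)^n - 1)/r = $94,108.01


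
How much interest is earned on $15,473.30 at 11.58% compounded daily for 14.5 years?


Compound interest earned = final amount − principal.
A = P(1 + r/n)^(nt) = $15,473.30 × (1 + 0.1158/365)^(365 × 14.5) = $82,926.08
Interest = A − P = $82,926.08 − $15,473.30 = $67,452.78

Interest = A - P = $67,452.78


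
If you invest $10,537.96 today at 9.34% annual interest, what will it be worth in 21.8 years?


Future value formula: FV = PV × (1 + r)^t
FV = $10,537.96 × (1 + 0.0934)^21.8
FV = $10,537.96 × 7.004606
FV = $73,814.26

FV = PV × (1 + r)^t = $73,814.26


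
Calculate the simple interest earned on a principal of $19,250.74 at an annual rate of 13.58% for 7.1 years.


Simple interest formula: I = P × r × t
I = $19,250.74 × 0.1358 × 7.1
I = $18,561.18

I = P × r × t = $18,561.18


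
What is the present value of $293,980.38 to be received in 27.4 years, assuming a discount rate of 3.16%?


Present value formula: PV = FV / (1 + r)^t
PV = $293,980.38 / (1 + 0.0316)^27.4
PV = $293,980.38 / 2.3453655
PV = $125,345.23

PV = FV / (1 + r)^t = $125,345.23


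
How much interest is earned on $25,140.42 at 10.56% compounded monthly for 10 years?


Compound interest earned = final amount − principal.
A = P(1 + r/n)^(nt) = $25,140.42 × (1 + 0.1056/12)^(12 × 10) = $71,941.81
Interest = A − P = $71,941.81 − $25,140.42 = $46,801.39

Interest = A - P = $46,801.39


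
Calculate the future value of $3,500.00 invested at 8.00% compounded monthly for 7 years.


Compound interest formula: A = P(1 + r/n)^(nt)
A = $3,500.00 × (1 + 0.08/12)^(12 × 7)
Growth factor: (1 + 0.08/12)^84 = 1.747422
A = $3,500.00 × 1.747422
A = $6,115.98

A = P(1 + r/n)^(nt) = $6,115.98


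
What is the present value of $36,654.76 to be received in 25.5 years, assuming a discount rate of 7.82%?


Present value formula: PV = FV / (1 + r)^t
PV = $36,654.76 / (1 + 0.0782)^25.5
PV = $36,654.76 / 6.820761
PV = $5,374.00

PV = FV / (1 + r)^t = $5,374.00


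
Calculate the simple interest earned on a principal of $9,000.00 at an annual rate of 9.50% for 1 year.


Simple interest formula: I = P × r × t
I = $9,000.00 × 0.095 × 1
I = $855.00

I = P × r × t = $855.00


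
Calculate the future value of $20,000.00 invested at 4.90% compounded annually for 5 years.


Compound interest formula: A = P(1 + r/n)^(nt)
A = $20,000.00 × (1 + 0.049/1)^(1 × 5)
Growth factor: (1 + 0.049/1)^5 = 1.2702156
A = $20,000.00 × 1.2702156
A = $25,404.31

A = P(1 + r/n)^(nt) = $25,404.31


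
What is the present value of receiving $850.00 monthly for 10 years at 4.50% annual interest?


Present value of an ordinary annuity: PV = PMT × (1 − (1 + r)^(−n)) / r
Monthly rate r = 0.045/12 = 0.00375, n = 120
PV = $850.00 × (1 − (1 + 0.045/12)^(−120)) / (0.045/12)
PV = $850.00 × 96.489324
PV = $82,015.93

PV = PMT × (1-(1+r)^(-n))/r = $82,015.93


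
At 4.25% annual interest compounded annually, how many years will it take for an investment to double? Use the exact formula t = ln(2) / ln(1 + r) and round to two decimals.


Doubling condition: (1 + r)^t = 2
Take ln of both sides: t × ln(1 + r) = ln(2)
t = ln(2) / ln(1 + r)
t = 0.693147 / 0.041622
t = 16.65

t = ln(2) / ln(1 + r) = 16.65 years


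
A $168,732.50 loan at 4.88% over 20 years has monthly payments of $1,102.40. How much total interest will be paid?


Total paid over the life of the loan = PMT × n.
Total paid = $1,102.40 × 240 = $264,576.00
Total interest = total paid − principal = $264,576.00 − $168,732.50 = $95,843.50

Total interest = (PMT × n) - PV = $95,843.50


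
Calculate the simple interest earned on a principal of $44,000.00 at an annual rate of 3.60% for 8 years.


Simple interest formula: I = P × r × t
I = $44,000.00 × 0.036 × 8
I = $12,672.00

I = P × r × t = $12,672.00


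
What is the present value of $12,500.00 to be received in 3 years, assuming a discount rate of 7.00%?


Present value formula: PV = FV / (1 + r)^t
PV = $12,500.00 / (1 + 0.07)^3
PV = $12,500.00 / 1.225043
PV = $10,203.72

PV = FV / (1 + r)^t = $10,203.72


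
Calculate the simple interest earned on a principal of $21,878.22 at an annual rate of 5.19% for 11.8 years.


Simple interest formula: I = P × r × t
I = $21,878.22 × 0.0519 × 11.8
I = $13,398.66

I = P × r × t = $13,398.66


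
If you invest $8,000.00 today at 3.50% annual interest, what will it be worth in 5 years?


Future value formula: FV = PV × (1 + r)^t
FV = $8,000.00 × (1 + 0.035)^5
FV = $8,000.00 × 1.187686
FV = $9,501.49

FV = PV × (1 + r)^t = $9,501.49


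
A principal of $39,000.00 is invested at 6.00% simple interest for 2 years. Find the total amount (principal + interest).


Total amount formula: A = P(1 + rt) = P + P·r·t
Interest: I = P × r × t = $39,000.00 × 0.06 × 2 = $4,680.00
A = P + I = $39,000.00 + $4,680.00 = $43,680.00

A = P + I = P(1 + rt) = $43,680.00


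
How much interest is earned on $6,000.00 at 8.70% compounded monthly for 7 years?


Compound interest earned = final amount − principal.
A = P(1 + r/n)^(nt) = $6,000.00 × (1 + 0.087/12)^(12 × 7) = $11,007.34
Interest = A − P = $11,007.34 − $6,000.00 = $5,007.34

Interest = A - P = $5,007.34


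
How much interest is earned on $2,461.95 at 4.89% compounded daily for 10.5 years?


Compound interest earned = final amount − principal.
A = P(1 + r/n)^(nt) = $2,461.95 × (1 + 0.0489/365)^(365 × 10.5) = $4,113.89
Interest = A − P = $4,113.89 − $2,461.95 = $1,651.94

Interest = A - P = $1,651.94


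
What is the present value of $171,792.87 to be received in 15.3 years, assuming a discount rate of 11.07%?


Present value formula: PV = FV / (1 + r)^t
PV = $171,792.87 / (1 + 0.1107)^15.3
PV = $171,792.87 / 4.984603
PV = $34,464.70

PV = FV / (1 + r)^t = $34,464.70


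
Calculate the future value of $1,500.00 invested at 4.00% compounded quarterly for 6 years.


Compound interest formula: A = P(1 + r/n)^(nt)
A = $1,500.00 × (1 + 0.04/4)^(4 × 6)
Growth factor: (1 + 0.04/4)^24 = 1.269735
A = $1,500.00 × 1.269735
A = $1,904.60

A = P(1 + r/n)^(nt) = $1,904.60


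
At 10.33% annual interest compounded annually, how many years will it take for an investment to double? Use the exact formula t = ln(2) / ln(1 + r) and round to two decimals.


Doubling condition: (1 + r)^t = 2
Take ln of both sides: t × ln(1 + r) = ln(2)
t = ln(2) / ln(1 + r)
t = 0.693147 / 0.098306
t = 7.05

t = ln(2) / ln(1 + r) = 7.05 years


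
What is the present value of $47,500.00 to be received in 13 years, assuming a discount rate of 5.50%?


Present value formula: PV = FV / (1 + r)^t
PV = $47,500.00 / (1 + 0.055)^13
PV = $47,500.00 / 2.005774
PV = $23,681.63

PV = FV / (1 + r)^t = $23,681.63


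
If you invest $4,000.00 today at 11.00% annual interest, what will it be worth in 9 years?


Future value formula: FV = PV × (1 + r)^t
FV = $4,000.00 × (1 + 0.11)^9
FV = $4,000.00 × 2.558037
FV = $10,232.15

FV = PV × (1 + r)^t = $10,232.15


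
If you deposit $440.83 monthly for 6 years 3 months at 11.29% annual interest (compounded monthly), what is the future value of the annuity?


Future value of an ordinary annuity: FV = PMT × ((1 + r)^n − 1) / r
Monthly rate r = 0.1129/12 ≈ 0.00940833, n = 75
FV = $440.83 × ((1 + 0.1129/12)^75 − 1) / (0.1129/12)
FV = $440.83 × 108.249008
FV = $47,719.41

FV = PMT × ((1+r)^n - 1)/r = $47,719.41


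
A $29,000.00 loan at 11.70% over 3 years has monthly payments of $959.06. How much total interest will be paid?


Total paid over the life of the loan = PMT × n.
Total paid = $959.06 × 36 = $34,526.16
Total interest = total paid − principal = $34,526.16 − $29,000.00 = $5,526.16

Total interest = (PMT × n) - PV = $5,526.16


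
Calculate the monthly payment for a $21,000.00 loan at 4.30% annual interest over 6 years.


Loan payment formula: PMT = PV × r / (1 − (1 + r)^(−n))
Monthly rate r = 0.043/12 ≈ 0.00358333, n = 72 months
Denominator: 1 − (1 + 0.043/12)^(−72) = 0.227048
PMT = $21,000.00 × (0.043/12) / 0.227048
PMT = $331.43 per month

PMT = PV × r / (1-(1+r)^(-n)) = $331.43/month


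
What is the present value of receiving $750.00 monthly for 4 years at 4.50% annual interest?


Present value of an ordinary annuity: PV = PMT × (1 − (1 + r)^(−n)) / r
Monthly rate r = 0.045/12 = 0.00375, n = 48
PV = $750.00 × (1 − (1 + 0.045/12)^(−48)) / (0.045/12)
PV = $750.00 × 43.852944
PV = $32,889.71

PV = PMT × (1-(1+r)^(-n))/r = $32,889.71


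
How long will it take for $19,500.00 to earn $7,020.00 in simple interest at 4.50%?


Rearrange the simple interest formula for t:
I = P × r × t  ⇒  t = I / (P × r)
t = $7,020.00 / ($19,500.00 × 0.045)
t = 8

t = I/(P×r) = 8 years


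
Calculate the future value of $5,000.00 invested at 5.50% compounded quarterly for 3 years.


Compound interest formula: A = P(1 + r/n)^(nt)
A = $5,000.00 × (1 + 0.055/4)^(4 × 3)
Growth factor: (1 + 0.055/4)^12 = 1.178068
A = $5,000.00 × 1.178068
A = $5,890.34

A = P(1 + r/n)^(nt) = $5,890.34


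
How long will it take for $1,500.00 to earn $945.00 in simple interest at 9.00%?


Rearrange the simple interest formula for t:
I = P × r × t  ⇒  t = I / (P × r)
t = $945.00 / ($1,500.00 × 0.09)
t = 7

t = I/(P×r) = 7 years


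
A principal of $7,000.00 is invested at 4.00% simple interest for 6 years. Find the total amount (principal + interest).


Total amount formula: A = P(1 + rt) = P + P·r·t
Interest: I = P × r × t = $7,000.00 × 0.04 × 6 = $1,680.00
A = P + I = $7,000.00 + $1,680.00 = $8,680.00

A = P + I = P(1 + rt) = $8,680.00


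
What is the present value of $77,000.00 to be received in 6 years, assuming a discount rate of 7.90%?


Present value formula: PV = FV / (1 + r)^t
PV = $77,000.00 / (1 + 0.079)^6
PV = $77,000.00 / 1.5780787
PV = $48,793.51

PV = FV / (1 + r)^t = $48,793.51


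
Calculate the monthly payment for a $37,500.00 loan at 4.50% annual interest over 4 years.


Loan payment formula: PMT = PV × r / (1 − (1 + r)^(−n))
Monthly rate r = 0.045/12 = 0.00375, n = 48 months
Denominator: 1 − (1 + 0.045/12)^(−48) = 0.164449
PMT = $37,500.00 × (0.045/12) / 0.164449
PMT = $855.13 per month

PMT = PV × r / (1-(1+r)^(-n)) = $855.13/month


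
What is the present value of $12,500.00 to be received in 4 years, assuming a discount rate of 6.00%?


Present value formula: PV = FV / (1 + r)^t
PV = $12,500.00 / (1 + 0.06)^4
PV = $12,500.00 / 1.262477
PV = $9,901.17

PV = FV / (1 + r)^t = $9,901.17


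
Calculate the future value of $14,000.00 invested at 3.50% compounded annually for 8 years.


Compound interest formula: A = P(1 + r/n)^(nt)
A = $14,000.00 × (1 + 0.035/1)^(1 × 8)
Growth factor: (1 + 0.035/1)^8 = 1.316809
A = $14,000.00 × 1.316809
A = $18,435.33

A = P(1 + r/n)^(nt) = $18,435.33


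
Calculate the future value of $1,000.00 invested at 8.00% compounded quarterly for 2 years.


Compound interest formula: A = P(1 + r/n)^(nt)
A = $1,000.00 × (1 + 0.08/4)^(4 × 2)
Growth factor: (1 + 0.08/4)^8 = 1.171659
A = $1,000.00 × 1.171659
A = $1,171.66

A = P(1 + r/n)^(nt) = $1,171.66


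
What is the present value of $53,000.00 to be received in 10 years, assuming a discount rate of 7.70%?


Present value formula: PV = FV / (1 + r)^t
PV = $53,000.00 / (1 + 0.077)^10
PV = $53,000.00 / 2.099699
PV = $25,241.71

PV = FV / (1 + r)^t = $25,241.71


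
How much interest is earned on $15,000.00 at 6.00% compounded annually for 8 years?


Compound interest earned = final amount − principal.
A = P(1 + r/n)^(nt) = $15,000.00 × (1 + 0.06/1)^(1 × 8) = $23,907.72
Interest = A − P = $23,907.72 − $15,000.00 = $8,907.72

Interest = A - P = $8,907.72


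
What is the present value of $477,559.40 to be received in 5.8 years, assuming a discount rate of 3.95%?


Present value formula: PV = FV / (1 + r)^t
PV = $477,559.40 / (1 + 0.0395)^5.8
PV = $477,559.40 / 1.2519358
PV = $381,456.78

PV = FV / (1 + r)^t = $381,456.78


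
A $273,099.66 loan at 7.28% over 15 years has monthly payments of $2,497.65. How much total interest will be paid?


Total paid over the life of the loan = PMT × n.
Total paid = $2,497.65 × 180 = $449,577.00
Total interest = total paid − principal = $449,577.00 − $273,099.66 = $176,477.34

Total interest = (PMT × n) - PV = $176,477.34


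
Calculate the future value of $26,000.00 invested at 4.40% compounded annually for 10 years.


Compound interest formula: A = P(1 + r/n)^(nt)
A = $26,000.00 × (1 + 0.044/1)^(1 × 10)
Growth factor: (1 + 0.044/1)^10 = 1.5381723
A = $26,000.00 × 1.5381723
A = $39,992.48

A = P(1 + r/n)^(nt) = $39,992.48


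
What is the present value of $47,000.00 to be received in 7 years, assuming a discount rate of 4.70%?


Present value formula: PV = FV / (1 + r)^t
PV = $47,000.00 / (1 + 0.047)^7
PV = $47,000.00 / 1.3791985
PV = $34,077.76

PV = FV / (1 + r)^t = $34,077.76
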